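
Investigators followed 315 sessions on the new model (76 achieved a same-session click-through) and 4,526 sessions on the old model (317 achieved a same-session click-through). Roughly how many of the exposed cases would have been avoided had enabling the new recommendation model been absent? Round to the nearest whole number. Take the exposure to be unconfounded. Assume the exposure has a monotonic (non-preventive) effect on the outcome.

about 54 cases

p₁ = P(outcome | exposed) = 76/315 = 0.24127
p₀ = P(outcome | unexposed) = 317/4526 = 0.07004
PN = (p₁ − p₀)/p₁ = (0.24127 − 0.07004) / 0.24127 ≈ 0.70970.
Attributable cases ≈ PN × (exposed cases) = 0.70970 × 76 ≈ 53.94.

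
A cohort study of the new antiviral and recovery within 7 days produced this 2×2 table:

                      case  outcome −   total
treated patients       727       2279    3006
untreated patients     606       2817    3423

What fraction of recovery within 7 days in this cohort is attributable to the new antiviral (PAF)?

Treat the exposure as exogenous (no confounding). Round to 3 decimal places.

PAF ≈ 0.146

p₁ = P(outcome | exposed) = 727/3006 = 0.24185
p₀ = P(outcome | unexposed) = 606/3423 = 0.17704
Exposure prevalence π = 3006/6429 = 0.46757; overall risk P(Y=1) = 0.20734.
Under exogeneity, PAF = [P(Y=1) − p₀]/P(Y=1).
PAF = (0.20734 − 0.17704) / 0.20734 ≈ 0.1462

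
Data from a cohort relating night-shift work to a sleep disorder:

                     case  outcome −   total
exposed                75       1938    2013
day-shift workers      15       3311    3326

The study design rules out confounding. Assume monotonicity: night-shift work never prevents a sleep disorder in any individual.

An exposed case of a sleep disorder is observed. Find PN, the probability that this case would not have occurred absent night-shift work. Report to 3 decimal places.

p₁ = P(outcome | exposed) = 75/2013 = 0.037258
p₀ = P(outcome | unexposed) = 15/3326 = 0.0045099
Under exogeneity and monotonicity, PN = (p₁ − p₀)/p₁.
PN = (0.037258 − 0.0045099) / 0.037258 ≈ 0.8790

PN ≈ 0.879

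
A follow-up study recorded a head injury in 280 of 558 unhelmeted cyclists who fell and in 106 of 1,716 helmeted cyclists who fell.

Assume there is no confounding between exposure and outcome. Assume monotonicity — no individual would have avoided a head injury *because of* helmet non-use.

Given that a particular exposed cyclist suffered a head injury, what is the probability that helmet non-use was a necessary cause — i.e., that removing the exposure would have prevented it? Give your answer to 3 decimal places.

PN ≈ 0.877

p₁ = P(outcome | exposed) = 280/558 = 0.50179
p₀ = P(outcome | unexposed) = 106/1716 = 0.061772
Under exogeneity and monotonicity, PN = (p₁ − p₀) / p₁.
PN = (0.50179 − 0.061772) / 0.50179 = 0.44002 / 0.50179 ≈ 0.8769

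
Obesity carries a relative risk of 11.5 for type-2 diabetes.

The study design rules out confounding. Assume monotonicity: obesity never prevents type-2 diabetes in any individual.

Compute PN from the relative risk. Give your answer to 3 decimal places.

PN ≈ 0.913

Under exogeneity and monotonicity, PN = (RR − 1) / RR = 1 − 1/RR.
PN = (11.5 − 1) / 11.5 = 10.5 / 11.5 ≈ 0.9130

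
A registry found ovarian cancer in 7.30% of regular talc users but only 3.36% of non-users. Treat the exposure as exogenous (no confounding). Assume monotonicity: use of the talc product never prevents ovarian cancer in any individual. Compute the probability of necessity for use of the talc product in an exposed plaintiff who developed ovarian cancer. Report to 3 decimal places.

PN ≈ 0.540

p₁ = 0.073, p₀ = 0.0336.
Under exogeneity and monotonicity, PN = (p₁ − p₀) / p₁.
PN = (0.073 − 0.0336) / 0.073 = 0.0394 / 0.073 ≈ 0.5397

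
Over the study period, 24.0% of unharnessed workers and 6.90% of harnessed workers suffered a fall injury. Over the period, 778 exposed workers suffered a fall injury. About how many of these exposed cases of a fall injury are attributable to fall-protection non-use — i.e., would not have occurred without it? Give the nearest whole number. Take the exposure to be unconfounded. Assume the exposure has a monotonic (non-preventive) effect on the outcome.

p₁ = 0.24, p₀ = 0.069.
PN = (p₁ − p₀)/p₁ = (0.24 − 0.069) / 0.24 ≈ 0.71250.
Attributable cases ≈ PN × (exposed cases) = 0.71250 × 778 ≈ 554.32.

about 554 cases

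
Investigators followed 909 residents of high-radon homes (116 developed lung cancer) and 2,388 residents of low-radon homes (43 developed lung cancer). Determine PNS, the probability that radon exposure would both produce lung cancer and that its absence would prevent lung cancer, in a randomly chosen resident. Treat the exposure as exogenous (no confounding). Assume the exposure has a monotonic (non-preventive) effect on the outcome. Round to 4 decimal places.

p₁ = P(outcome | exposed) = 116/909 = 0.12761
p₀ = P(outcome | unexposed) = 43/2388 = 0.018007
Under exogeneity and monotonicity, PNS = p₁ − p₀.
PNS = 0.12761 − 0.018007 = 0.10961

PNS ≈ 0.1096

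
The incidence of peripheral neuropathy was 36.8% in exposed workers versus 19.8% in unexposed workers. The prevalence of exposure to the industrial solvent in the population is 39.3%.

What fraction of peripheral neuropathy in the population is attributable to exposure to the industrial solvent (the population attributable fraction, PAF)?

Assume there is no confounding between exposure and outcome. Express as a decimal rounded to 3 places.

PAF ≈ 0.252

p₁ = 0.368, p₀ = 0.198.
Overall risk P(Y=1) = π·p₁ + (1−π)·p₀ = 0.393×0.368 + 0.607×0.198 = 0.26481.
Under exogeneity, PAF = [P(Y=1) − p₀] / P(Y=1).
PAF = (0.26481 − 0.198) / 0.26481 ≈ 0.2523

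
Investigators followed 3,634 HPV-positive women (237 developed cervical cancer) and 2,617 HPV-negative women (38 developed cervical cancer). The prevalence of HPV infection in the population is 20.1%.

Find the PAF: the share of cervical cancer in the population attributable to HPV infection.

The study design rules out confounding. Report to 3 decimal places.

PAF ≈ 0.412

p₁ = P(outcome | exposed) = 237/3634 = 0.065217
p₀ = P(outcome | unexposed) = 38/2617 = 0.01452
Overall risk P(Y=1) = π·p₁ + (1−π)·p₀ = 0.201×0.065217 + 0.799×0.01452 = 0.024711.
Under exogeneity, PAF = [P(Y=1) − p₀] / P(Y=1).
PAF = (0.024711 − 0.01452) / 0.024711 ≈ 0.4124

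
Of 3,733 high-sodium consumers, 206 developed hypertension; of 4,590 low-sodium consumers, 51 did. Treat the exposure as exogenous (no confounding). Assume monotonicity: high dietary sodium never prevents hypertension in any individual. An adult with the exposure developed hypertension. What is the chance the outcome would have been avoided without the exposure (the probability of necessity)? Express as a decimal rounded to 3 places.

PN ≈ 0.799

p₁ = P(outcome | exposed) = 206/3733 = 0.055183
p₀ = P(outcome | unexposed) = 51/4590 = 0.011111
Under exogeneity and monotonicity, PN = (p₁ − p₀) / p₁.
PN = (0.055183 − 0.011111) / 0.055183 = 0.044072 / 0.055183 ≈ 0.7987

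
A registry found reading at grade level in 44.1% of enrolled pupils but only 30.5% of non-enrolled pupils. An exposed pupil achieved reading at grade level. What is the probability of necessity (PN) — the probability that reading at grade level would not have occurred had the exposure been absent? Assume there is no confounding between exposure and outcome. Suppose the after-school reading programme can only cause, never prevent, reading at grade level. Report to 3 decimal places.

PN ≈ 0.308

p₁ = 0.441, p₀ = 0.305.
Under exogeneity and monotonicity, PN = (p₁ − p₀) / p₁.
PN = (0.441 − 0.305) / 0.441 = 0.136 / 0.441 ≈ 0.3084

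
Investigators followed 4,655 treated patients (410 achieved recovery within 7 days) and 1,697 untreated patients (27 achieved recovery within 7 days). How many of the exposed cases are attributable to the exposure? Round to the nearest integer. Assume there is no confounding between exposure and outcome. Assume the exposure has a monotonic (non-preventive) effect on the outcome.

p₁ = P(outcome | exposed) = 410/4655 = 0.088077
p₀ = P(outcome | unexposed) = 27/1697 = 0.01591
PN = (p₁ − p₀)/p₁ = (0.088077 − 0.01591) / 0.088077 ≈ 0.81936.
Attributable cases ≈ PN × (exposed cases) = 0.81936 × 410 ≈ 335.94.

about 336 cases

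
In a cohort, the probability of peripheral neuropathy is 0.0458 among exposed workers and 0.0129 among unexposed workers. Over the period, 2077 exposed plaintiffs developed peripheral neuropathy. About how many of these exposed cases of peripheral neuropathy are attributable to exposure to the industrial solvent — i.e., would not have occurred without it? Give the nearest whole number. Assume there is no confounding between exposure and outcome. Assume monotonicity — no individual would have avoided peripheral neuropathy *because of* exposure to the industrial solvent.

Let p₁ = 0.0458, p₀ = 0.0129.
PN = (p₁ − p₀)/p₁ = (0.0458 − 0.0129) / 0.0458 ≈ 0.71834.
Attributable cases ≈ PN × (exposed cases) = 0.71834 × 2077 ≈ 1491.99.

about 1492 cases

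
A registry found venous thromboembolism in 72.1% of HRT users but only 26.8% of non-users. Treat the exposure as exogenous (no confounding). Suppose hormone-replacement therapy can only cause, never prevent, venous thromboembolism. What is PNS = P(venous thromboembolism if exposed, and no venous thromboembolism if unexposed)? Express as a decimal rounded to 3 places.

PNS ≈ 0.453

p₁ = 0.721, p₀ = 0.268.
Under exogeneity and monotonicity, PNS = p₁ − p₀.
PNS = 0.721 − 0.268 = 0.453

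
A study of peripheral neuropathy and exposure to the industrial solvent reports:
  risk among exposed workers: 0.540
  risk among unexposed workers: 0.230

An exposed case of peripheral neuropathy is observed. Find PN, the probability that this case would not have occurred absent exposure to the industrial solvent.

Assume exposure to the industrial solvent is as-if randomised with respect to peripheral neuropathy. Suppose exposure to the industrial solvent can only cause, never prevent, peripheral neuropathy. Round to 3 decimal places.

PN ≈ 0.574

Let p₁ = 0.54, p₀ = 0.23.
Under exogeneity and monotonicity, PN = (p₁ − p₀) / p₁.
PN = (0.54 − 0.23) / 0.54 = 0.31 / 0.54 ≈ 0.5741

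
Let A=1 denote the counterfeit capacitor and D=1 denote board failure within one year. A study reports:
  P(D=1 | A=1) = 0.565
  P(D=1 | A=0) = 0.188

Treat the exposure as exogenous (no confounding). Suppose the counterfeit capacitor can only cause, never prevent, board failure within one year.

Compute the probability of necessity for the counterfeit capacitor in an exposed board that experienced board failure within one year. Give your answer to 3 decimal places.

PN ≈ 0.667

Let p₁ = 0.565, p₀ = 0.188.
Under exogeneity and monotonicity, PN = (p₁ − p₀) / p₁.
PN = (0.565 − 0.188) / 0.565 = 0.377 / 0.565 ≈ 0.6673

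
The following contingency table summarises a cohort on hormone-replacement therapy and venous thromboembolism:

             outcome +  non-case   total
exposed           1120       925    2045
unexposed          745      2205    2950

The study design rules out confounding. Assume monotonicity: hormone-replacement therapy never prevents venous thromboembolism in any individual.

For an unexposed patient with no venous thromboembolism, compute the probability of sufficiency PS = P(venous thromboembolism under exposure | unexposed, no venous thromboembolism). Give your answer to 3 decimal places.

PS ≈ 0.395

p₁ = P(outcome | exposed) = 1120/2045 = 0.54768
p₀ = P(outcome | unexposed) = 745/2950 = 0.25254
Under exogeneity and monotonicity, PS = (p₁ − p₀) / (1 − p₀).
PS = (0.54768 − 0.25254) / (1 − 0.25254) = 0.29513 / 0.74746 ≈ 0.3949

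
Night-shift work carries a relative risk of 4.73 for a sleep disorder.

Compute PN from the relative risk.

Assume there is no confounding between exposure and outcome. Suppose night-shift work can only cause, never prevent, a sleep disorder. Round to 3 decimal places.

Under exogeneity and monotonicity, PN = (RR − 1) / RR = 1 − 1/RR.
PN = (4.73 − 1) / 4.73 = 3.73 / 4.73 ≈ 0.7886

PN ≈ 0.789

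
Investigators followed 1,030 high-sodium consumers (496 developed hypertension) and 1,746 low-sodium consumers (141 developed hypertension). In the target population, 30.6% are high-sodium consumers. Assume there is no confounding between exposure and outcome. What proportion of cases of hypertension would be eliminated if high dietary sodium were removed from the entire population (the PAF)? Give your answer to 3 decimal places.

PAF ≈ 0.603

p₁ = P(outcome | exposed) = 496/1030 = 0.48155
p₀ = P(outcome | unexposed) = 141/1746 = 0.080756
Overall risk P(Y=1) = π·p₁ + (1−π)·p₀ = 0.306×0.48155 + 0.694×0.080756 = 0.2034.
Under exogeneity, PAF = [P(Y=1) − p₀] / P(Y=1).
PAF = (0.2034 − 0.080756) / 0.2034 ≈ 0.6030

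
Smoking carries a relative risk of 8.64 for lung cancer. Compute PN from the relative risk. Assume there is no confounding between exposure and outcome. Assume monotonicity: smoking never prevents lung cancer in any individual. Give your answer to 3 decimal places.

PN ≈ 0.884

Under exogeneity and monotonicity, PN = (RR − 1) / RR = 1 − 1/RR.
PN = (8.64 − 1) / 8.64 = 7.64 / 8.64 ≈ 0.8843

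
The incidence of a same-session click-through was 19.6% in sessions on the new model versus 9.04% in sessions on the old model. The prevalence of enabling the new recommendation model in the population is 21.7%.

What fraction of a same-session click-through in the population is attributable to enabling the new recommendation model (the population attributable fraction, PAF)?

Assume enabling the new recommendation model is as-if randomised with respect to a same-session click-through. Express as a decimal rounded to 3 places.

p₁ = 0.196, p₀ = 0.0904.
Overall risk P(Y=1) = π·p₁ + (1−π)·p₀ = 0.217×0.196 + 0.783×0.0904 = 0.11332.
Under exogeneity, PAF = [P(Y=1) − p₀] / P(Y=1).
PAF = (0.11332 − 0.0904) / 0.11332 ≈ 0.2022

PAF ≈ 0.202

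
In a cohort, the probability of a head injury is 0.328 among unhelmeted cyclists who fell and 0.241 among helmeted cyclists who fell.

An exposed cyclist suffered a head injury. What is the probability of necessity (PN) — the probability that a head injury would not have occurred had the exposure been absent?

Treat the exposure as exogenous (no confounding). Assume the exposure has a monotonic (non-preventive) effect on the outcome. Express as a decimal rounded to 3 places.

Let p₁ = 0.328, p₀ = 0.241.
Under exogeneity and monotonicity, PN = (p₁ − p₀) / p₁.
PN = (0.328 − 0.241) / 0.328 = 0.087 / 0.328 ≈ 0.2652

PN ≈ 0.265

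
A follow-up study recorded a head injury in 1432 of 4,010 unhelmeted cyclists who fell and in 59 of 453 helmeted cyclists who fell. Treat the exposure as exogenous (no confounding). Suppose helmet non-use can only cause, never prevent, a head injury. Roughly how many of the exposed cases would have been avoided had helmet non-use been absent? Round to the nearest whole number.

p₁ = P(outcome | exposed) = 1432/4010 = 0.35711
p₀ = P(outcome | unexposed) = 59/453 = 0.13024
PN = (p₁ − p₀)/p₁ = (0.35711 − 0.13024) / 0.35711 ≈ 0.63528.
Attributable cases ≈ PN × (exposed cases) = 0.63528 × 1432 ≈ 909.73.

about 910 cases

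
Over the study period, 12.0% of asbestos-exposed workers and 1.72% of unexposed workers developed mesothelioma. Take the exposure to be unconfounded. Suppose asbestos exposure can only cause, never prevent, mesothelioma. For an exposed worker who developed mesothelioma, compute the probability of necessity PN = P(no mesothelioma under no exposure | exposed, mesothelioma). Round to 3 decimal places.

PN ≈ 0.857

p₁ = 0.12, p₀ = 0.0172.
Under exogeneity and monotonicity, PN = (p₁ − p₀) / p₁.
PN = (0.12 − 0.0172) / 0.12 = 0.1028 / 0.12 ≈ 0.8567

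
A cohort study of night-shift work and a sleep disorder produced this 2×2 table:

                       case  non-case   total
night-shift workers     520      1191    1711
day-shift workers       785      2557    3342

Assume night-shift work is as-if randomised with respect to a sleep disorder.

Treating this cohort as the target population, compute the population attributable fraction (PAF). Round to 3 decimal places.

PAF ≈ 0.091

p₁ = P(outcome | exposed) = 520/1711 = 0.30392
p₀ = P(outcome | unexposed) = 785/3342 = 0.23489
Exposure prevalence π = 1711/5053 = 0.33861; overall risk P(Y=1) = 0.25826.
Under exogeneity, PAF = [P(Y=1) − p₀]/P(Y=1).
PAF = (0.25826 − 0.23489) / 0.25826 ≈ 0.0905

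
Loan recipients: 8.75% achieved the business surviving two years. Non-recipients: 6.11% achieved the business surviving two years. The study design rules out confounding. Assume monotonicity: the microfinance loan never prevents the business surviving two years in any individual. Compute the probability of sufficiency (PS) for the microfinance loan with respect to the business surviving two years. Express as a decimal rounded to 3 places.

p₁ = 0.0875, p₀ = 0.0611.
Under exogeneity and monotonicity, PS = (p₁ − p₀) / (1 − p₀).
PS = (0.0875 − 0.0611) / (1 − 0.0611) = 0.0264 / 0.9389 ≈ 0.0281

PS ≈ 0.028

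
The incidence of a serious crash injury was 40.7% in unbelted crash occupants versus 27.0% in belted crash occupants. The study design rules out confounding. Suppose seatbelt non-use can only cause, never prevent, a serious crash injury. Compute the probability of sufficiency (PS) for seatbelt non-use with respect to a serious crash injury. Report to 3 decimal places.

p₁ = 0.407, p₀ = 0.27.
Under exogeneity and monotonicity, PS = (p₁ − p₀) / (1 − p₀).
PS = (0.407 − 0.27) / (1 − 0.27) = 0.137 / 0.73 ≈ 0.1877

PS ≈ 0.188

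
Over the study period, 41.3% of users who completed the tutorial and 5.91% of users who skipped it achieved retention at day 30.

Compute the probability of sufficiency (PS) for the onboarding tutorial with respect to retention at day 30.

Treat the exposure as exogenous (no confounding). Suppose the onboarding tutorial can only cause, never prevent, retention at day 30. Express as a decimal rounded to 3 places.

p₁ = 0.413, p₀ = 0.0591.
Under exogeneity and monotonicity, PS = (p₁ − p₀) / (1 − p₀).
PS = (0.413 − 0.0591) / (1 − 0.0591) = 0.3539 / 0.9409 ≈ 0.3761

PS ≈ 0.376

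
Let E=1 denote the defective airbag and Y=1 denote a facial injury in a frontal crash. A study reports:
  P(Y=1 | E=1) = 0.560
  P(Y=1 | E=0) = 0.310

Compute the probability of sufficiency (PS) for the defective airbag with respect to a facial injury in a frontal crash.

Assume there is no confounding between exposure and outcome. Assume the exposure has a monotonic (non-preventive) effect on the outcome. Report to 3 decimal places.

Let p₁ = 0.56, p₀ = 0.31.
Under exogeneity and monotonicity, PS = (p₁ − p₀) / (1 − p₀).
PS = (0.56 − 0.31) / (1 − 0.31) = 0.25 / 0.69 ≈ 0.3623

PS ≈ 0.362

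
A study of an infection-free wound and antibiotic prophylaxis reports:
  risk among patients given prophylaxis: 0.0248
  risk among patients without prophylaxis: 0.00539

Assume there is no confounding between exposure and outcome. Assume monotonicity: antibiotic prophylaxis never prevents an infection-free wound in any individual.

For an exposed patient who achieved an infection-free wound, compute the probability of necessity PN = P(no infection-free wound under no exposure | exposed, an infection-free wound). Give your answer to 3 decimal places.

PN ≈ 0.783

Let p₁ = 0.0248, p₀ = 0.00539.
Under exogeneity and monotonicity, PN = (p₁ − p₀) / p₁.
PN = (0.0248 − 0.00539) / 0.0248 = 0.01941 / 0.0248 ≈ 0.7827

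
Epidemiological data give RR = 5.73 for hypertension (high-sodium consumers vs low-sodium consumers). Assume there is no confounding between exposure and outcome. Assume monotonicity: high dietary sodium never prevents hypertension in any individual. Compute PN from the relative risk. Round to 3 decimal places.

PN ≈ 0.825

Under exogeneity and monotonicity, PN = (RR − 1) / RR = 1 − 1/RR.
PN = (5.73 − 1) / 5.73 = 4.73 / 5.73 ≈ 0.8255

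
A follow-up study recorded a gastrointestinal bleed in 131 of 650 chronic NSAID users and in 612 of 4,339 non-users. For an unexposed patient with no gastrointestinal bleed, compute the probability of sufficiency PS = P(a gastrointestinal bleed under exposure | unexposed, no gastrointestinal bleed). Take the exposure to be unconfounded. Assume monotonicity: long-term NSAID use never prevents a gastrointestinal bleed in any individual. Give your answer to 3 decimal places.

PS ≈ 0.070

p₁ = P(outcome | exposed) = 131/650 = 0.20154
p₀ = P(outcome | unexposed) = 612/4339 = 0.14105
Under exogeneity and monotonicity, PS = (p₁ − p₀) / (1 − p₀).
PS = (0.20154 − 0.14105) / (1 − 0.14105) = 0.060492 / 0.85895 ≈ 0.0704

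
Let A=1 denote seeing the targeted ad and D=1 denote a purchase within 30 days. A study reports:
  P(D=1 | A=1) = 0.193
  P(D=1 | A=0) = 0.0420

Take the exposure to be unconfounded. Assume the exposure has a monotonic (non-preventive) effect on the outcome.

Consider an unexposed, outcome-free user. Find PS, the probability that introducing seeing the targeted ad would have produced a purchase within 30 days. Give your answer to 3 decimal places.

Let p₁ = 0.193, p₀ = 0.042.
Under exogeneity and monotonicity, PS = (p₁ − p₀) / (1 − p₀).
PS = (0.193 − 0.042) / (1 − 0.042) = 0.151 / 0.958 ≈ 0.1576

PS ≈ 0.158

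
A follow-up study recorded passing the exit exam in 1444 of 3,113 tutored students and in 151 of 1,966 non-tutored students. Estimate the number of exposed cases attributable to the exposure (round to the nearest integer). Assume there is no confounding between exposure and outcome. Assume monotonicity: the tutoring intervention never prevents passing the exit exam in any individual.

p₁ = P(outcome | exposed) = 1444/3113 = 0.46386
p₀ = P(outcome | unexposed) = 151/1966 = 0.076806
PN = (p₁ − p₀)/p₁ = (0.46386 − 0.076806) / 0.46386 ≈ 0.83442.
Attributable cases ≈ PN × (exposed cases) = 0.83442 × 1444 ≈ 1204.90.

about 1205 cases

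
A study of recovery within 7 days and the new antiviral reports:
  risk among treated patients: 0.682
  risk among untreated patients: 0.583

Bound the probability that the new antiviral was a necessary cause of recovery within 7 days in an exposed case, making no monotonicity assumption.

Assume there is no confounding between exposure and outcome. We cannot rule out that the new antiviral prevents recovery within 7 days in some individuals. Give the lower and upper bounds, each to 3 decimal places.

0.145 ≤ PN ≤ 0.611

Let p₁ = 0.682, p₀ = 0.583.
Under exogeneity alone the bounds on PN are max{0,(p₁−p₀)/p₁} ≤ PN ≤ min{1,(1−p₀)/p₁}.
  lower = (p₁ − p₀)/p₁ = 0.099 / 0.682 ≈ 0.1452
  upper = min{1, (1 − p₀)/p₁} = 0.417 / 0.682 ≈ 0.6114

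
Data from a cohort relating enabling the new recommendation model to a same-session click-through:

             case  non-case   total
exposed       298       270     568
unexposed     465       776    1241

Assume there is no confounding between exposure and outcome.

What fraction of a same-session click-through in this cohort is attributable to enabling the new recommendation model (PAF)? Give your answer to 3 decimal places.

PAF ≈ 0.112

p₁ = P(outcome | exposed) = 298/568 = 0.52465
p₀ = P(outcome | unexposed) = 465/1241 = 0.3747
Exposure prevalence π = 568/1809 = 0.31399; overall risk P(Y=1) = 0.42178.
Under exogeneity, PAF = [P(Y=1) − p₀]/P(Y=1).
PAF = (0.42178 − 0.3747) / 0.42178 ≈ 0.1116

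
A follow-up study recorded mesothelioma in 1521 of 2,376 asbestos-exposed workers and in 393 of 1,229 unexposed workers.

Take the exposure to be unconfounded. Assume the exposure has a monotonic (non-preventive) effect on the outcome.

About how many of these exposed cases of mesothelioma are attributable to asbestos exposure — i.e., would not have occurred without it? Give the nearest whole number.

about 761 cases

p₁ = P(outcome | exposed) = 1521/2376 = 0.64015
p₀ = P(outcome | unexposed) = 393/1229 = 0.31977
PN = (p₁ − p₀)/p₁ = (0.64015 − 0.31977) / 0.64015 ≈ 0.50047.
Attributable cases ≈ PN × (exposed cases) = 0.50047 × 1521 ≈ 761.22.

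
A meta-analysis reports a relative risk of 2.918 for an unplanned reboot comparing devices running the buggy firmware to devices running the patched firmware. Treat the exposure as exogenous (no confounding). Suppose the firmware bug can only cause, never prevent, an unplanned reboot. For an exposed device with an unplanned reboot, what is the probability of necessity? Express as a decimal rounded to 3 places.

PN ≈ 0.657

Under exogeneity and monotonicity, PN = (RR − 1) / RR = 1 − 1/RR.
PN = (2.918 − 1) / 2.918 = 1.918 / 2.918 ≈ 0.6573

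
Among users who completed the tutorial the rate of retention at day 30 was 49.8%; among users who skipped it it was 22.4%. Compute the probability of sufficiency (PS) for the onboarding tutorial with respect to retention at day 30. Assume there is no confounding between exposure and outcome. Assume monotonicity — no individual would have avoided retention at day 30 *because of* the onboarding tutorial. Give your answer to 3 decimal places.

PS ≈ 0.353

p₁ = 0.498, p₀ = 0.224.
Under exogeneity and monotonicity, PS = (p₁ − p₀) / (1 − p₀).
PS = (0.498 − 0.224) / (1 − 0.224) = 0.274 / 0.776 ≈ 0.3531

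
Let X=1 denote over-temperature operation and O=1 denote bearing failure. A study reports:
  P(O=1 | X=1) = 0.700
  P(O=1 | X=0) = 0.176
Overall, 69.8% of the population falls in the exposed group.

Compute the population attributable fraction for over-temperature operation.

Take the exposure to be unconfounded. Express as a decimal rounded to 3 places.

Let p₁ = 0.7, p₀ = 0.176.
Overall risk P(Y=1) = π·p₁ + (1−π)·p₀ = 0.698×0.7 + 0.302×0.176 = 0.54175.
Under exogeneity, PAF = [P(Y=1) − p₀] / P(Y=1).
PAF = (0.54175 − 0.176) / 0.54175 ≈ 0.6751

PAF ≈ 0.675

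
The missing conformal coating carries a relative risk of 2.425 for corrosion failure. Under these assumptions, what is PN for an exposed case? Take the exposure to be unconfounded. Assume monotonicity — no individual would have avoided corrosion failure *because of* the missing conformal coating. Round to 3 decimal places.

PN ≈ 0.588

Under exogeneity and monotonicity, PN = (RR − 1) / RR = 1 − 1/RR.
PN = (2.425 − 1) / 2.425 = 1.425 / 2.425 ≈ 0.5876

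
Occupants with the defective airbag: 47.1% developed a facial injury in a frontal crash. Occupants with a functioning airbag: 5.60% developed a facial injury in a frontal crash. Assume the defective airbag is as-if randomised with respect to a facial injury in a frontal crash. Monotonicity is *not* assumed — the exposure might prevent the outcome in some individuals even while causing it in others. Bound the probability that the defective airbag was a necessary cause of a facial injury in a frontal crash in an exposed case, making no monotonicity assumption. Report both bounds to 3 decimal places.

0.881 ≤ PN ≤ 1.000

p₁ = 0.471, p₀ = 0.056.
Under exogeneity alone the bounds on PN are max{0,(p₁−p₀)/p₁} ≤ PN ≤ min{1,(1−p₀)/p₁}.
  lower = (p₁ − p₀)/p₁ = 0.415 / 0.471 ≈ 0.8811
  upper = min{1, (1 − p₀)/p₁} = 0.944 / 0.471 ≈ 2.0042 → capped at 1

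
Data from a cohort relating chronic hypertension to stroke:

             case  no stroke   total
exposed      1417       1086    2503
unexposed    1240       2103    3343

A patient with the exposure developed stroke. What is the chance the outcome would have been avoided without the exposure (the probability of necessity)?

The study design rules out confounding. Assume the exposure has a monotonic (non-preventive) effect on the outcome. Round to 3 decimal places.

PN ≈ 0.345

p₁ = P(outcome | exposed) = 1417/2503 = 0.56612
p₀ = P(outcome | unexposed) = 1240/3343 = 0.37092
Under exogeneity and monotonicity, PN = (p₁ − p₀)/p₁.
PN = (0.56612 − 0.37092) / 0.56612 ≈ 0.3448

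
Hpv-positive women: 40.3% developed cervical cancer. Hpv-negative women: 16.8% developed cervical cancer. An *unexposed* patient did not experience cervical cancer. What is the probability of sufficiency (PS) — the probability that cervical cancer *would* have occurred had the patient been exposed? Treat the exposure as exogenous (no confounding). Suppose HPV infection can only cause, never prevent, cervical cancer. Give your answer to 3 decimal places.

PS ≈ 0.282

p₁ = 0.403, p₀ = 0.168.
Under exogeneity and monotonicity, PS = (p₁ − p₀) / (1 − p₀).
PS = (0.403 − 0.168) / (1 − 0.168) = 0.235 / 0.832 ≈ 0.2825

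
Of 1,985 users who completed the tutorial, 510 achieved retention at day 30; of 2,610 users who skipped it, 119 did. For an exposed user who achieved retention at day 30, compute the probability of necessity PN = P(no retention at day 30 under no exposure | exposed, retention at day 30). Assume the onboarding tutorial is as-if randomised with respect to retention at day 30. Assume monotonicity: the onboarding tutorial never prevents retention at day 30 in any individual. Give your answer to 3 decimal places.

p₁ = P(outcome | exposed) = 510/1985 = 0.25693
p₀ = P(outcome | unexposed) = 119/2610 = 0.045594
Under exogeneity and monotonicity, PN = (p₁ − p₀) / p₁.
PN = (0.25693 − 0.045594) / 0.25693 = 0.21133 / 0.25693 ≈ 0.8225

PN ≈ 0.823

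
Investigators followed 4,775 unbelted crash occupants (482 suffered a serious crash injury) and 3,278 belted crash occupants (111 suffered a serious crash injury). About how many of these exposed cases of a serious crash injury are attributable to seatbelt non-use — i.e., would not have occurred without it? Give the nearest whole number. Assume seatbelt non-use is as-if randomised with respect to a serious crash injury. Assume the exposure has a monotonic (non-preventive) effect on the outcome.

about 320 cases

p₁ = P(outcome | exposed) = 482/4775 = 0.10094
p₀ = P(outcome | unexposed) = 111/3278 = 0.033862
PN = (p₁ − p₀)/p₁ = (0.10094 − 0.033862) / 0.10094 ≈ 0.66454.
Attributable cases ≈ PN × (exposed cases) = 0.66454 × 482 ≈ 320.31.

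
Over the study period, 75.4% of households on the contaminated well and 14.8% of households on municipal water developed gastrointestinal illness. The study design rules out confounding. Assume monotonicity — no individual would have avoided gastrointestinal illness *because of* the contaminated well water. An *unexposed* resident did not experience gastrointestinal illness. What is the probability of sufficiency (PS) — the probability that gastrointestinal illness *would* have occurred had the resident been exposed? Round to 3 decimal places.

PS ≈ 0.711

p₁ = 0.754, p₀ = 0.148.
Under exogeneity and monotonicity, PS = (p₁ − p₀) / (1 − p₀).
PS = (0.754 − 0.148) / (1 − 0.148) = 0.606 / 0.852 ≈ 0.7113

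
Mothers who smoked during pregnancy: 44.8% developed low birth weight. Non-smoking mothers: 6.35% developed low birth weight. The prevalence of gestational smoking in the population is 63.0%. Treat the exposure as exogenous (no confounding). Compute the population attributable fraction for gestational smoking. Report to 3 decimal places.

p₁ = 0.448, p₀ = 0.0635.
Overall risk P(Y=1) = π·p₁ + (1−π)·p₀ = 0.63×0.448 + 0.37×0.0635 = 0.30573.
Under exogeneity, PAF = [P(Y=1) − p₀] / P(Y=1).
PAF = (0.30573 − 0.0635) / 0.30573 ≈ 0.7923

PAF ≈ 0.792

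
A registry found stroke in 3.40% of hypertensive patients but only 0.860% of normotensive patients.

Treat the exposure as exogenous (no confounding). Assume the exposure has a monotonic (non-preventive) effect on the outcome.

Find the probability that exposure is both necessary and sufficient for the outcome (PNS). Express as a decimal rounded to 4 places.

p₁ = 0.034, p₀ = 0.0086.
Under exogeneity and monotonicity, PNS = p₁ − p₀.
PNS = 0.034 − 0.0086 = 0.0254

PNS ≈ 0.0254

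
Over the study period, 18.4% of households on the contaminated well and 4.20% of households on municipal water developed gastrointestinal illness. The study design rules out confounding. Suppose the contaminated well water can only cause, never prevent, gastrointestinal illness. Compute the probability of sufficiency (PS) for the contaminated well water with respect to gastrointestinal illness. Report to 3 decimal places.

PS ≈ 0.148

p₁ = 0.184, p₀ = 0.042.
Under exogeneity and monotonicity, PS = (p₁ − p₀) / (1 − p₀).
PS = (0.184 − 0.042) / (1 − 0.042) = 0.142 / 0.958 ≈ 0.1482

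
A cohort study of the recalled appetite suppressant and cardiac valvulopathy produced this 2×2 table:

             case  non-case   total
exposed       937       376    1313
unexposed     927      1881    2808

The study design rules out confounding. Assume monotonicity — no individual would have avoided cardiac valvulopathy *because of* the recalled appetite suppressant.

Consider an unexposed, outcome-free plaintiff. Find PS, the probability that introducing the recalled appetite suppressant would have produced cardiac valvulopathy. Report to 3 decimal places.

p₁ = P(outcome | exposed) = 937/1313 = 0.71363
p₀ = P(outcome | unexposed) = 927/2808 = 0.33013
Under exogeneity and monotonicity, PS = (p₁ − p₀)/(1 − p₀).
PS = (0.71363 − 0.33013) / 0.66987 ≈ 0.5725

PS ≈ 0.573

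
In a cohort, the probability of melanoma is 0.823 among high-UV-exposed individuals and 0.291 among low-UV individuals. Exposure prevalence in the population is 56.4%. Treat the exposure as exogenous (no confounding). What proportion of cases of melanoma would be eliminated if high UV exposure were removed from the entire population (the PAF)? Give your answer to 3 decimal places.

PAF ≈ 0.508

Let p₁ = 0.823, p₀ = 0.291.
Overall risk P(Y=1) = π·p₁ + (1−π)·p₀ = 0.564×0.823 + 0.436×0.291 = 0.59105.
Under exogeneity, PAF = [P(Y=1) − p₀] / P(Y=1).
PAF = (0.59105 − 0.291) / 0.59105 ≈ 0.5077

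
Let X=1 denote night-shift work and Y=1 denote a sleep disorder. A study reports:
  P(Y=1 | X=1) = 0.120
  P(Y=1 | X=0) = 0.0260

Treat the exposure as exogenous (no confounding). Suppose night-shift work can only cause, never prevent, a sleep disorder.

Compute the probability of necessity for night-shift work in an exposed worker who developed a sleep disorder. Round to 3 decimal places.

PN ≈ 0.783

Let p₁ = 0.12, p₀ = 0.026.
Under exogeneity and monotonicity, PN = (p₁ − p₀) / p₁.
PN = (0.12 − 0.026) / 0.12 = 0.094 / 0.12 ≈ 0.7833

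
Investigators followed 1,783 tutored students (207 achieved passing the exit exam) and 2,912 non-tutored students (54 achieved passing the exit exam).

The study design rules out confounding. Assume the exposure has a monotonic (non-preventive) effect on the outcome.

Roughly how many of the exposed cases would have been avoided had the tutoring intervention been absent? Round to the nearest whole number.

p₁ = P(outcome | exposed) = 207/1783 = 0.1161
p₀ = P(outcome | unexposed) = 54/2912 = 0.018544
PN = (p₁ − p₀)/p₁ = (0.1161 − 0.018544) / 0.1161 ≈ 0.84027.
Attributable cases ≈ PN × (exposed cases) = 0.84027 × 207 ≈ 173.94.

about 174 cases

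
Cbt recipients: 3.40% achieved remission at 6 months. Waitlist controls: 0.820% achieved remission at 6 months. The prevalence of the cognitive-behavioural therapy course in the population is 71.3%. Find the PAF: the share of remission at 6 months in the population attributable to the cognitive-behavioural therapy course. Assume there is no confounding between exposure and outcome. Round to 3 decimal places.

PAF ≈ 0.692

p₁ = 0.034, p₀ = 0.0082.
Overall risk P(Y=1) = π·p₁ + (1−π)·p₀ = 0.713×0.034 + 0.287×0.0082 = 0.026595.
Under exogeneity, PAF = [P(Y=1) − p₀] / P(Y=1).
PAF = (0.026595 − 0.0082) / 0.026595 ≈ 0.6917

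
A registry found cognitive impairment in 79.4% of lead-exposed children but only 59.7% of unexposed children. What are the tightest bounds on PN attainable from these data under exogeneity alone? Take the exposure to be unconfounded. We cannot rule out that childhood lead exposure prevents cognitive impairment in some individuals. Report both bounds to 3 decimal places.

p₁ = 0.794, p₀ = 0.597.
Under exogeneity alone the bounds on PN are max{0,(p₁−p₀)/p₁} ≤ PN ≤ min{1,(1−p₀)/p₁}.
  lower = (p₁ − p₀)/p₁ = 0.197 / 0.794 ≈ 0.2481
  upper = min{1, (1 − p₀)/p₁} = 0.403 / 0.794 ≈ 0.5076

0.248 ≤ PN ≤ 0.508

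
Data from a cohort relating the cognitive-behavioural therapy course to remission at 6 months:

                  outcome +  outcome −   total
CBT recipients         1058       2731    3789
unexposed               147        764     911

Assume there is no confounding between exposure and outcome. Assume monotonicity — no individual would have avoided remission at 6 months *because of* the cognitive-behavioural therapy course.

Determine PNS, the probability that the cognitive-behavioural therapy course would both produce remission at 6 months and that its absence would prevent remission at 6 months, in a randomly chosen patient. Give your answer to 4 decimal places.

p₁ = P(outcome | exposed) = 1058/3789 = 0.27923
p₀ = P(outcome | unexposed) = 147/911 = 0.16136
Under exogeneity and monotonicity, PNS = p₁ − p₀.
PNS = 0.27923 − 0.16136 = 0.11787

PNS ≈ 0.1179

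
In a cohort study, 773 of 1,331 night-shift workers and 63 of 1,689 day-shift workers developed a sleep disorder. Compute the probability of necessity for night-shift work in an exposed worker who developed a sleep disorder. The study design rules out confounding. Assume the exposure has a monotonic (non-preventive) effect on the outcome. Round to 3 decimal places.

p₁ = P(outcome | exposed) = 773/1331 = 0.58077
p₀ = P(outcome | unexposed) = 63/1689 = 0.0373
Under exogeneity and monotonicity, PN = (p₁ − p₀) / p₁.
PN = (0.58077 − 0.0373) / 0.58077 = 0.54347 / 0.58077 ≈ 0.9358

PN ≈ 0.936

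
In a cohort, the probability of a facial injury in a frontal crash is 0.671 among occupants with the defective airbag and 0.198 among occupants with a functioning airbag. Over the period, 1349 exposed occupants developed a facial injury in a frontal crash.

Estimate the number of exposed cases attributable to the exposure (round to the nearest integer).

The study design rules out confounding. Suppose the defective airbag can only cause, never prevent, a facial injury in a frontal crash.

about 951 cases

Let p₁ = 0.671, p₀ = 0.198.
PN = (p₁ − p₀)/p₁ = (0.671 − 0.198) / 0.671 ≈ 0.70492.
Attributable cases ≈ PN × (exposed cases) = 0.70492 × 1349 ≈ 950.93.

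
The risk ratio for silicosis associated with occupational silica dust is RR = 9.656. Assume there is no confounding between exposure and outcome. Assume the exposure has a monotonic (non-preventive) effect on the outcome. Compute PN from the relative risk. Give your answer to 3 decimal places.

Under exogeneity and monotonicity, PN = (RR − 1) / RR = 1 − 1/RR.
PN = (9.656 − 1) / 9.656 = 8.656 / 9.656 ≈ 0.8964

PN ≈ 0.896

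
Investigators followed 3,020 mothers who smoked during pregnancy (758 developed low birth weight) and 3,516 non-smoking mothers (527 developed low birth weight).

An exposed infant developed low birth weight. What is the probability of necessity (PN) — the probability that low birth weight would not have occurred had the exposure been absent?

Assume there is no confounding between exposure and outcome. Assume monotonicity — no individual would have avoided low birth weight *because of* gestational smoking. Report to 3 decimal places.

p₁ = P(outcome | exposed) = 758/3020 = 0.25099
p₀ = P(outcome | unexposed) = 527/3516 = 0.14989
Under exogeneity and monotonicity, PN = (p₁ − p₀) / p₁.
PN = (0.25099 − 0.14989) / 0.25099 = 0.10111 / 0.25099 ≈ 0.4028

PN ≈ 0.403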